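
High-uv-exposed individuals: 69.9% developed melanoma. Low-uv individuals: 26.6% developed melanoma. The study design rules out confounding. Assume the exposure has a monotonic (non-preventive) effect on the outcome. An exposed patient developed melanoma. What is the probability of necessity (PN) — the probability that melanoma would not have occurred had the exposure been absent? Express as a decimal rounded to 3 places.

PN ≈ 0.619

p₁ = 0.699, p₀ = 0.266.
Under exogeneity and monotonicity, PN = (p₁ − p₀) / p₁.
PN = (0.699 − 0.266) / 0.699 = 0.433 / 0.699 ≈ 0.6195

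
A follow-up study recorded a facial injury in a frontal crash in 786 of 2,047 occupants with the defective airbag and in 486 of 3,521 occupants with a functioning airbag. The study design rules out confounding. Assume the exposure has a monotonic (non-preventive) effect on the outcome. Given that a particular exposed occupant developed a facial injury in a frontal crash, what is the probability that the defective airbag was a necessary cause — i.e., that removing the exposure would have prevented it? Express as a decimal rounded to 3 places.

PN ≈ 0.641

p₁ = P(outcome | exposed) = 786/2047 = 0.38398
p₀ = P(outcome | unexposed) = 486/3521 = 0.13803
Under exogeneity and monotonicity, PN = (p₁ − p₀) / p₁.
PN = (0.38398 − 0.13803) / 0.38398 = 0.24595 / 0.38398 ≈ 0.6405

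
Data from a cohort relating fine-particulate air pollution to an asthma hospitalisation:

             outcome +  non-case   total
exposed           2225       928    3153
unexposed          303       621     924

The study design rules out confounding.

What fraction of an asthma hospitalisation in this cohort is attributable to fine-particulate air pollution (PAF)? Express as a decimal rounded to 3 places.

p₁ = P(outcome | exposed) = 2225/3153 = 0.70568
p₀ = P(outcome | unexposed) = 303/924 = 0.32792
Exposure prevalence π = 3153/4077 = 0.77336; overall risk P(Y=1) = 0.62006.
Under exogeneity, PAF = [P(Y=1) − p₀]/P(Y=1).
PAF = (0.62006 − 0.32792) / 0.62006 ≈ 0.4711

PAF ≈ 0.471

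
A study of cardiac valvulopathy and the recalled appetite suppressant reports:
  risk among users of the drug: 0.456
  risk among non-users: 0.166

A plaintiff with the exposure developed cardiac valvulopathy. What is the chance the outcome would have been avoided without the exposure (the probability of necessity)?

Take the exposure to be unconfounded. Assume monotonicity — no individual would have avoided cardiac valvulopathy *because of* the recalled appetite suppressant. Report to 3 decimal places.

Let p₁ = 0.456, p₀ = 0.166.
Under exogeneity and monotonicity, PN = (p₁ − p₀) / p₁.
PN = (0.456 − 0.166) / 0.456 = 0.29 / 0.456 ≈ 0.6360

PN ≈ 0.636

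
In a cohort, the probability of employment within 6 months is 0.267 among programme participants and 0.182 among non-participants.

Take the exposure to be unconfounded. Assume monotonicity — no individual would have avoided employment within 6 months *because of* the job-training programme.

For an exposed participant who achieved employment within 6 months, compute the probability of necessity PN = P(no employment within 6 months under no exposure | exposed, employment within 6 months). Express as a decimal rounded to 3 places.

PN ≈ 0.318

Let p₁ = 0.267, p₀ = 0.182.
Under exogeneity and monotonicity, PN = (p₁ − p₀) / p₁.
PN = (0.267 − 0.182) / 0.267 = 0.085 / 0.267 ≈ 0.3184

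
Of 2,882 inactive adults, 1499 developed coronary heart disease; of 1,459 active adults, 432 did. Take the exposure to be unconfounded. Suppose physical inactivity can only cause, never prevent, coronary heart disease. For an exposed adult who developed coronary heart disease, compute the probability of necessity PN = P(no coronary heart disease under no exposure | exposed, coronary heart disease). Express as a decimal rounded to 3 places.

p₁ = P(outcome | exposed) = 1499/2882 = 0.52012
p₀ = P(outcome | unexposed) = 432/1459 = 0.29609
Under exogeneity and monotonicity, PN = (p₁ − p₀) / p₁.
PN = (0.52012 − 0.29609) / 0.52012 = 0.22403 / 0.52012 ≈ 0.4307

PN ≈ 0.431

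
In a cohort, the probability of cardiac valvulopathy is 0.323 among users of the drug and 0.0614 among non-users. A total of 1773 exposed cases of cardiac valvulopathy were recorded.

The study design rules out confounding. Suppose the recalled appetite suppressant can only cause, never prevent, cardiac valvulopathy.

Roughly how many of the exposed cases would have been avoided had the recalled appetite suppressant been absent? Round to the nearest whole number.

about 1436 cases

Let p₁ = 0.323, p₀ = 0.0614.
PN = (p₁ − p₀)/p₁ = (0.323 − 0.0614) / 0.323 ≈ 0.80991.
Attributable cases ≈ PN × (exposed cases) = 0.80991 × 1773 ≈ 1435.97.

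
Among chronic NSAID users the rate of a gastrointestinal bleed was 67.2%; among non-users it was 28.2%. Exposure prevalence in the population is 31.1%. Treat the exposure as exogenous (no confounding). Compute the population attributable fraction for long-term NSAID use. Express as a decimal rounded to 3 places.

PAF ≈ 0.301

p₁ = 0.672, p₀ = 0.282.
Overall risk P(Y=1) = π·p₁ + (1−π)·p₀ = 0.311×0.672 + 0.689×0.282 = 0.40329.
Under exogeneity, PAF = [P(Y=1) − p₀] / P(Y=1).
PAF = (0.40329 − 0.282) / 0.40329 ≈ 0.3008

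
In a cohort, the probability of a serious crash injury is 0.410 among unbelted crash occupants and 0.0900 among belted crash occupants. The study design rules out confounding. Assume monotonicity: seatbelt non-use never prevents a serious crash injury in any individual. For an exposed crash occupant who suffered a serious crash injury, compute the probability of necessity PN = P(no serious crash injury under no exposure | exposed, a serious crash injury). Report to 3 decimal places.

Let p₁ = 0.41, p₀ = 0.09.
Under exogeneity and monotonicity, PN = (p₁ − p₀) / p₁.
PN = (0.41 − 0.09) / 0.41 = 0.32 / 0.41 ≈ 0.7805

PN ≈ 0.780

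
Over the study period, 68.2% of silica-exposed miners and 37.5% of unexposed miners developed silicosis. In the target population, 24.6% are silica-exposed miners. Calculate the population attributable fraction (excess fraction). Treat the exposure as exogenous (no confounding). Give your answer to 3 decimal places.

p₁ = 0.682, p₀ = 0.375.
Overall risk P(Y=1) = π·p₁ + (1−π)·p₀ = 0.246×0.682 + 0.754×0.375 = 0.45052.
Under exogeneity, PAF = [P(Y=1) − p₀] / P(Y=1).
PAF = (0.45052 − 0.375) / 0.45052 ≈ 0.1676

PAF ≈ 0.168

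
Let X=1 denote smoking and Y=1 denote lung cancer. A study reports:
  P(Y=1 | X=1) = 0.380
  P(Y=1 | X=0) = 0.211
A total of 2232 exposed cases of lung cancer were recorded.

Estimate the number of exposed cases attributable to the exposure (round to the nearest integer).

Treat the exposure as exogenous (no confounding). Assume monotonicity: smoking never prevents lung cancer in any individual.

Let p₁ = 0.38, p₀ = 0.211.
PN = (p₁ − p₀)/p₁ = (0.38 − 0.211) / 0.38 ≈ 0.44474.
Attributable cases ≈ PN × (exposed cases) = 0.44474 × 2232 ≈ 992.65.

about 993 cases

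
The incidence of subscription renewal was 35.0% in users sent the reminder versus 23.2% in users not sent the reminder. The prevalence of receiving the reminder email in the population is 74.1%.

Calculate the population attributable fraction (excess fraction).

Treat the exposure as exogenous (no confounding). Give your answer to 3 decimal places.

PAF ≈ 0.274

p₁ = 0.35, p₀ = 0.232.
Overall risk P(Y=1) = π·p₁ + (1−π)·p₀ = 0.741×0.35 + 0.259×0.232 = 0.31944.
Under exogeneity, PAF = [P(Y=1) − p₀] / P(Y=1).
PAF = (0.31944 − 0.232) / 0.31944 ≈ 0.2737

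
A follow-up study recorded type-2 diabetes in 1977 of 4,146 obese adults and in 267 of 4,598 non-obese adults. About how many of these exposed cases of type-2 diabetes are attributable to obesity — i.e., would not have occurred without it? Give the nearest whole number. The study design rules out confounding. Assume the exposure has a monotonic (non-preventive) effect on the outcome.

about 1736 cases

p₁ = P(outcome | exposed) = 1977/4146 = 0.47685
p₀ = P(outcome | unexposed) = 267/4598 = 0.058069
PN = (p₁ − p₀)/p₁ = (0.47685 − 0.058069) / 0.47685 ≈ 0.87822.
Attributable cases ≈ PN × (exposed cases) = 0.87822 × 1977 ≈ 1736.25.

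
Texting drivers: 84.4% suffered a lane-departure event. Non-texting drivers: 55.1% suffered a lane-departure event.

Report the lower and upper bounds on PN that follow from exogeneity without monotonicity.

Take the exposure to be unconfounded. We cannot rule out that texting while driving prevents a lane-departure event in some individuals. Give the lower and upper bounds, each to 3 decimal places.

0.347 ≤ PN ≤ 0.532

p₁ = 0.844, p₀ = 0.551.
Under exogeneity alone the bounds on PN are max{0,(p₁−p₀)/p₁} ≤ PN ≤ min{1,(1−p₀)/p₁}.
  lower = (p₁ − p₀)/p₁ = 0.293 / 0.844 ≈ 0.3472
  upper = min{1, (1 − p₀)/p₁} = 0.449 / 0.844 ≈ 0.5320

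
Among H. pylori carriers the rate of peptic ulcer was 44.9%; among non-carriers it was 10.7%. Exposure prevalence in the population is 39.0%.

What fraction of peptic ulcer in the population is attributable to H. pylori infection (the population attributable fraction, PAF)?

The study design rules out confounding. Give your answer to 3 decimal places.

p₁ = 0.449, p₀ = 0.107.
Overall risk P(Y=1) = π·p₁ + (1−π)·p₀ = 0.39×0.449 + 0.61×0.107 = 0.24038.
Under exogeneity, PAF = [P(Y=1) − p₀] / P(Y=1).
PAF = (0.24038 − 0.107) / 0.24038 ≈ 0.5549

PAF ≈ 0.555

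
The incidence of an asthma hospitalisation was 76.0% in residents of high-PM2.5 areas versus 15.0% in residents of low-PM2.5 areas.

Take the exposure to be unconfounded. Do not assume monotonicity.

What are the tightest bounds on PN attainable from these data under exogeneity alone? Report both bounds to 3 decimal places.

0.803 ≤ PN ≤ 1.000

p₁ = 0.76, p₀ = 0.15.
Under exogeneity alone the bounds on PN are max{0,(p₁−p₀)/p₁} ≤ PN ≤ min{1,(1−p₀)/p₁}.
  lower = (p₁ − p₀)/p₁ = 0.61 / 0.76 ≈ 0.8026
  upper = min{1, (1 − p₀)/p₁} = 0.85 / 0.76 ≈ 1.1184 → capped at 1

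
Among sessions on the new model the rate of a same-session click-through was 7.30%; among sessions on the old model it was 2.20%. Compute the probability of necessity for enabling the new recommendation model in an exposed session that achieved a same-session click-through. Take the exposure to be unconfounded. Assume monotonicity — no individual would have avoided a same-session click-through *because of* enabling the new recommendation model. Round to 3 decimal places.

PN ≈ 0.699

p₁ = 0.073, p₀ = 0.022.
Under exogeneity and monotonicity, PN = (p₁ − p₀) / p₁.
PN = (0.073 − 0.022) / 0.073 = 0.051 / 0.073 ≈ 0.6986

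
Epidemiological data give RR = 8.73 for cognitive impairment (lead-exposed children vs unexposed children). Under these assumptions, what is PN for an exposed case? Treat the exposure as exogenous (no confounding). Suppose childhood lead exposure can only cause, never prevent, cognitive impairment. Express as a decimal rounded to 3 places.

Under exogeneity and monotonicity, PN = (RR − 1) / RR = 1 − 1/RR.
PN = (8.73 − 1) / 8.73 = 7.73 / 8.73 ≈ 0.8855

PN ≈ 0.885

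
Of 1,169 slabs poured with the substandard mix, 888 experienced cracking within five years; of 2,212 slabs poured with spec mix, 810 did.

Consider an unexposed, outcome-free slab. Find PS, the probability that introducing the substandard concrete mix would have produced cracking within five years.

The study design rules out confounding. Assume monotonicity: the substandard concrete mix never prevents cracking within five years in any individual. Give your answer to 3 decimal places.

p₁ = P(outcome | exposed) = 888/1169 = 0.75962
p₀ = P(outcome | unexposed) = 810/2212 = 0.36618
Under exogeneity and monotonicity, PS = (p₁ − p₀) / (1 − p₀).
PS = (0.75962 − 0.36618) / (1 − 0.36618) = 0.39344 / 0.63382 ≈ 0.6207

PS ≈ 0.621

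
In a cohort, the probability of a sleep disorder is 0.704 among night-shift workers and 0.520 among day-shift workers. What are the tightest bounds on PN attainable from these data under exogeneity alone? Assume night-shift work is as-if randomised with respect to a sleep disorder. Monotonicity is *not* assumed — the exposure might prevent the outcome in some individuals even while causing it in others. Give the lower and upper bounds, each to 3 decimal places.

Let p₁ = 0.704, p₀ = 0.52.
Under exogeneity alone the bounds on PN are max{0,(p₁−p₀)/p₁} ≤ PN ≤ min{1,(1−p₀)/p₁}.
  lower = (p₁ − p₀)/p₁ = 0.184 / 0.704 ≈ 0.2614
  upper = min{1, (1 − p₀)/p₁} = 0.48 / 0.704 ≈ 0.6818

0.261 ≤ PN ≤ 0.682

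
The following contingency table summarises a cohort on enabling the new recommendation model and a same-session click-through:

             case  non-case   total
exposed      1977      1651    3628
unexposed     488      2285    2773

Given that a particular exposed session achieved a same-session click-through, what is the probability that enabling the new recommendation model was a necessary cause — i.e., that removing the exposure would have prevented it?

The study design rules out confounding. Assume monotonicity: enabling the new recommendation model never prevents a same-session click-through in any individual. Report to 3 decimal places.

p₁ = P(outcome | exposed) = 1977/3628 = 0.54493
p₀ = P(outcome | unexposed) = 488/2773 = 0.17598
Under exogeneity and monotonicity, PN = (p₁ − p₀)/p₁.
PN = (0.54493 − 0.17598) / 0.54493 ≈ 0.6771

PN ≈ 0.677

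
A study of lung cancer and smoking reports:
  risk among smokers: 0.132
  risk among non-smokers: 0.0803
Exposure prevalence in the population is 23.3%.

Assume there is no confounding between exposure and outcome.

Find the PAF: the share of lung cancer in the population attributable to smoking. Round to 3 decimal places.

PAF ≈ 0.130

Let p₁ = 0.132, p₀ = 0.0803.
Overall risk P(Y=1) = π·p₁ + (1−π)·p₀ = 0.233×0.132 + 0.767×0.0803 = 0.092346.
Under exogeneity, PAF = [P(Y=1) − p₀] / P(Y=1).
PAF = (0.092346 − 0.0803) / 0.092346 ≈ 0.1304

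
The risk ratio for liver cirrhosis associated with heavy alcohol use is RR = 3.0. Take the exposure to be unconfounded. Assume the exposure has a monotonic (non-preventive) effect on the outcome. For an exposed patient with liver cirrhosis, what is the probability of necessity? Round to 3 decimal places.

PN ≈ 0.667

Under exogeneity and monotonicity, PN = (RR − 1) / RR = 1 − 1/RR.
PN = (3.0 − 1) / 3.0 = 2 / 3.0 ≈ 0.6667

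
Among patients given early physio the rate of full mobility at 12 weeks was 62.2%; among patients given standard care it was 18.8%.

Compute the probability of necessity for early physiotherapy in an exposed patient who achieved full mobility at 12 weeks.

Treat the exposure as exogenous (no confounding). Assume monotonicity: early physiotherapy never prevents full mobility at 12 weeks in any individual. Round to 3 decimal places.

p₁ = 0.622, p₀ = 0.188.
Under exogeneity and monotonicity, PN = (p₁ − p₀) / p₁.
PN = (0.622 − 0.188) / 0.622 = 0.434 / 0.622 ≈ 0.6977

PN ≈ 0.698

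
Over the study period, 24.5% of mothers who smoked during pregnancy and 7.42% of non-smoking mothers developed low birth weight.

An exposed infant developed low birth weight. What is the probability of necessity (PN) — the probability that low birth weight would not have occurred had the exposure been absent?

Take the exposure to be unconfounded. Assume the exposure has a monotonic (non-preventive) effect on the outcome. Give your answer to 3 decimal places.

p₁ = 0.245, p₀ = 0.0742.
Under exogeneity and monotonicity, PN = (p₁ − p₀) / p₁.
PN = (0.245 − 0.0742) / 0.245 = 0.1708 / 0.245 ≈ 0.6971

PN ≈ 0.697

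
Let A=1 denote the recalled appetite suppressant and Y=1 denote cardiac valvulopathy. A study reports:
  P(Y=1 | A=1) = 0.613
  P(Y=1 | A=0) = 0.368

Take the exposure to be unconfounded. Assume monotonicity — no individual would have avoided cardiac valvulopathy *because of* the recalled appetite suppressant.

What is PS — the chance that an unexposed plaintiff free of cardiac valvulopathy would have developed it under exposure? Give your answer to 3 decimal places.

Let p₁ = 0.613, p₀ = 0.368.
Under exogeneity and monotonicity, PS = (p₁ − p₀) / (1 − p₀).
PS = (0.613 − 0.368) / (1 − 0.368) = 0.245 / 0.632 ≈ 0.3877

PS ≈ 0.388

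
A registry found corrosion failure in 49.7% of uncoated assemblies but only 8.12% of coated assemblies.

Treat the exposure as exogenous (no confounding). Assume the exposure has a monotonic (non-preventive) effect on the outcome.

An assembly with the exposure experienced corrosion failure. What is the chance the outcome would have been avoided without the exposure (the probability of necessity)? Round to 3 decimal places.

p₁ = 0.497, p₀ = 0.0812.
Under exogeneity and monotonicity, PN = (p₁ − p₀) / p₁.
PN = (0.497 − 0.0812) / 0.497 = 0.4158 / 0.497 ≈ 0.8366

PN ≈ 0.837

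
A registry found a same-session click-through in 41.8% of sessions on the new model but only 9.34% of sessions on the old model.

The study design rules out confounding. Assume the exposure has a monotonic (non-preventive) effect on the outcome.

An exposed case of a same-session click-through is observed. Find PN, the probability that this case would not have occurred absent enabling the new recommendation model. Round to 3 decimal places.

PN ≈ 0.777

p₁ = 0.418, p₀ = 0.0934.
Under exogeneity and monotonicity, PN = (p₁ − p₀) / p₁.
PN = (0.418 − 0.0934) / 0.418 = 0.3246 / 0.418 ≈ 0.7766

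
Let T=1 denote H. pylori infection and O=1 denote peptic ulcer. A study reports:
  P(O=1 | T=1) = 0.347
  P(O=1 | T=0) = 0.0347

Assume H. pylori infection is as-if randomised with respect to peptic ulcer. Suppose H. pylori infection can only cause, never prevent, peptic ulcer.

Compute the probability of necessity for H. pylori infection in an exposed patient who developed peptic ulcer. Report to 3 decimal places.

Let p₁ = 0.347, p₀ = 0.0347.
Under exogeneity and monotonicity, PN = (p₁ − p₀) / p₁.
PN = (0.347 − 0.0347) / 0.347 = 0.3123 / 0.347 ≈ 0.9000

PN ≈ 0.900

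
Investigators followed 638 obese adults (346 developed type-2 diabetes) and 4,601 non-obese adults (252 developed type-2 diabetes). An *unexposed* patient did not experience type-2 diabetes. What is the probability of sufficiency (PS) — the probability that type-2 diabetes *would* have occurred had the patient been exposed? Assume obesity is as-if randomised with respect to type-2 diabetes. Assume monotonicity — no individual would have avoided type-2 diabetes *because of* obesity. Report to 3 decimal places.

PS ≈ 0.516

p₁ = P(outcome | exposed) = 346/638 = 0.54232
p₀ = P(outcome | unexposed) = 252/4601 = 0.054771
Under exogeneity and monotonicity, PS = (p₁ − p₀) / (1 − p₀).
PS = (0.54232 − 0.054771) / (1 − 0.054771) = 0.48755 / 0.94523 ≈ 0.5158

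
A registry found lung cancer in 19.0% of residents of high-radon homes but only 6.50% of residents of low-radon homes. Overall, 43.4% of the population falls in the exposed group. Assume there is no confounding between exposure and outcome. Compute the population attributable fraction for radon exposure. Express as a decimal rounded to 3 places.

p₁ = 0.19, p₀ = 0.065.
Overall risk P(Y=1) = π·p₁ + (1−π)·p₀ = 0.434×0.19 + 0.566×0.065 = 0.11925.
Under exogeneity, PAF = [P(Y=1) − p₀] / P(Y=1).
PAF = (0.11925 − 0.065) / 0.11925 ≈ 0.4549

PAF ≈ 0.455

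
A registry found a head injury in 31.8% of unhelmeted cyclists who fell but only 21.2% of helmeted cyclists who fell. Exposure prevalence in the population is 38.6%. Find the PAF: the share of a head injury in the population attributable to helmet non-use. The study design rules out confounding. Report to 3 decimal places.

p₁ = 0.318, p₀ = 0.212.
Overall risk P(Y=1) = π·p₁ + (1−π)·p₀ = 0.386×0.318 + 0.614×0.212 = 0.25292.
Under exogeneity, PAF = [P(Y=1) − p₀] / P(Y=1).
PAF = (0.25292 − 0.212) / 0.25292 ≈ 0.1618

PAF ≈ 0.162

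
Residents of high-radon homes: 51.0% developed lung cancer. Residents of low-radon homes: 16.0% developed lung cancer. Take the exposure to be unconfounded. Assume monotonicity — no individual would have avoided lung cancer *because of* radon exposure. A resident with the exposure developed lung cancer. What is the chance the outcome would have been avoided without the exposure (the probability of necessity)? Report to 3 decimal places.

p₁ = 0.51, p₀ = 0.16.
Under exogeneity and monotonicity, PN = (p₁ − p₀) / p₁.
PN = (0.51 − 0.16) / 0.51 = 0.35 / 0.51 ≈ 0.6863

PN ≈ 0.686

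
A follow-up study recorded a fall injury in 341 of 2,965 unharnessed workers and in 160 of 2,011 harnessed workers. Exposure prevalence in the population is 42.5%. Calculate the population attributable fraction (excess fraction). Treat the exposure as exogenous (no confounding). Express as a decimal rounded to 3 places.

p₁ = P(outcome | exposed) = 341/2965 = 0.11501
p₀ = P(outcome | unexposed) = 160/2011 = 0.079562
Overall risk P(Y=1) = π·p₁ + (1−π)·p₀ = 0.425×0.11501 + 0.575×0.079562 = 0.094627.
Under exogeneity, PAF = [P(Y=1) − p₀] / P(Y=1).
PAF = (0.094627 − 0.079562) / 0.094627 ≈ 0.1592

PAF ≈ 0.159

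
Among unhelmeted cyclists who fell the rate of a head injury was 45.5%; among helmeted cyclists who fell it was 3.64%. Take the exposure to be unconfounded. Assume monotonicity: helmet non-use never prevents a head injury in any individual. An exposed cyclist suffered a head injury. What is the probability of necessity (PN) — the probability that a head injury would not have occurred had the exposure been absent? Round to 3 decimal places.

PN ≈ 0.920

p₁ = 0.455, p₀ = 0.0364.
Under exogeneity and monotonicity, PN = (p₁ − p₀) / p₁.
PN = (0.455 − 0.0364) / 0.455 = 0.4186 / 0.455 ≈ 0.9200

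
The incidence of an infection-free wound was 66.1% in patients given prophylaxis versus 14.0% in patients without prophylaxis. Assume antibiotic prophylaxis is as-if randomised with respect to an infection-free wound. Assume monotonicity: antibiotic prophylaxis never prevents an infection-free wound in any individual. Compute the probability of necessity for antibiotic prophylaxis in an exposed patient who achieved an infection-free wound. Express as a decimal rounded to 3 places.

PN ≈ 0.788

p₁ = 0.661, p₀ = 0.14.
Under exogeneity and monotonicity, PN = (p₁ − p₀) / p₁.
PN = (0.661 − 0.14) / 0.661 = 0.521 / 0.661 ≈ 0.7882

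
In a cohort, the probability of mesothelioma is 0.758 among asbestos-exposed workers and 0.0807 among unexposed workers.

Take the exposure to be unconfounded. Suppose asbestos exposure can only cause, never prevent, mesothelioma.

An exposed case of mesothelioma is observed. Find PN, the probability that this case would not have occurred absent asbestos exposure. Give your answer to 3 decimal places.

PN ≈ 0.894

Let p₁ = 0.758, p₀ = 0.0807.
Under exogeneity and monotonicity, PN = (p₁ − p₀) / p₁.
PN = (0.758 − 0.0807) / 0.758 = 0.6773 / 0.758 ≈ 0.8935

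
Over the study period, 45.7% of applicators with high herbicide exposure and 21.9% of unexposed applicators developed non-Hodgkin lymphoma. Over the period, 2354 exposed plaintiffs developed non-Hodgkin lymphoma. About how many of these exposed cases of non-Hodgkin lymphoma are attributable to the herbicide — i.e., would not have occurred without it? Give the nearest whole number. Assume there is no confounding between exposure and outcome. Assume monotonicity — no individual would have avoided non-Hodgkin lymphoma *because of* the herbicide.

p₁ = 0.457, p₀ = 0.219.
PN = (p₁ − p₀)/p₁ = (0.457 − 0.219) / 0.457 ≈ 0.52079.
Attributable cases ≈ PN × (exposed cases) = 0.52079 × 2354 ≈ 1225.93.

about 1226 cases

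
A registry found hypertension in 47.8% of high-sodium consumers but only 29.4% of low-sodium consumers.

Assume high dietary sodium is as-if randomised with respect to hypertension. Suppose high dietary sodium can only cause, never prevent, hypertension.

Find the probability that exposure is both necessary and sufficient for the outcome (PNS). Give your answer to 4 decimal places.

PNS ≈ 0.1840

p₁ = 0.478, p₀ = 0.294.
Under exogeneity and monotonicity, PNS = p₁ − p₀.
PNS = 0.478 − 0.294 = 0.184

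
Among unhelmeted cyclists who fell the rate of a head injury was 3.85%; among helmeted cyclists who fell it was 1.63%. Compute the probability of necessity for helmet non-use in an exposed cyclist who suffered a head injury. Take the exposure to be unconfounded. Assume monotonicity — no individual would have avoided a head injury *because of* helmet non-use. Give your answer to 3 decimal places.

p₁ = 0.0385, p₀ = 0.0163.
Under exogeneity and monotonicity, PN = (p₁ − p₀) / p₁.
PN = (0.0385 − 0.0163) / 0.0385 = 0.0222 / 0.0385 ≈ 0.5766

PN ≈ 0.577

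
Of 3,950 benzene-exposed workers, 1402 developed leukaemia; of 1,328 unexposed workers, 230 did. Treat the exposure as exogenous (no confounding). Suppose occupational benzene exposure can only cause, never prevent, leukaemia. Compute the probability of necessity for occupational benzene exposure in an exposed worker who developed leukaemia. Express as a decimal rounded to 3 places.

PN ≈ 0.512

p₁ = P(outcome | exposed) = 1402/3950 = 0.35494
p₀ = P(outcome | unexposed) = 230/1328 = 0.17319
Under exogeneity and monotonicity, PN = (p₁ − p₀) / p₁.
PN = (0.35494 − 0.17319) / 0.35494 = 0.18174 / 0.35494 ≈ 0.5120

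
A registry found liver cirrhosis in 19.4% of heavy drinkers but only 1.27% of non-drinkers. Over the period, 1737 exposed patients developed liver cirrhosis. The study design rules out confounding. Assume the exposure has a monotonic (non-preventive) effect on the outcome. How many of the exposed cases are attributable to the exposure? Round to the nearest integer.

p₁ = 0.194, p₀ = 0.0127.
PN = (p₁ − p₀)/p₁ = (0.194 − 0.0127) / 0.194 ≈ 0.93454.
Attributable cases ≈ PN × (exposed cases) = 0.93454 × 1737 ≈ 1623.29.

about 1623 cases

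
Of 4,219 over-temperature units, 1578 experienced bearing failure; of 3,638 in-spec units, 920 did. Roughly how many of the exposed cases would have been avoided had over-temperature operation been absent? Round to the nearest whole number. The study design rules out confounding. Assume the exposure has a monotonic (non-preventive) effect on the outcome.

about 511 cases

p₁ = P(outcome | exposed) = 1578/4219 = 0.37402
p₀ = P(outcome | unexposed) = 920/3638 = 0.25289
PN = (p₁ − p₀)/p₁ = (0.37402 − 0.25289) / 0.37402 ≈ 0.32387.
Attributable cases ≈ PN × (exposed cases) = 0.32387 × 1578 ≈ 511.07.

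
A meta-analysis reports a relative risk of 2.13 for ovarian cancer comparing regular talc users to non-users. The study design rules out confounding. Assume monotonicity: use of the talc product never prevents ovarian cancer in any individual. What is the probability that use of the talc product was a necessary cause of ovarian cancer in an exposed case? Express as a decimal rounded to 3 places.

PN ≈ 0.531

Under exogeneity and monotonicity, PN = (RR − 1) / RR = 1 − 1/RR.
PN = (2.13 − 1) / 2.13 = 1.13 / 2.13 ≈ 0.5305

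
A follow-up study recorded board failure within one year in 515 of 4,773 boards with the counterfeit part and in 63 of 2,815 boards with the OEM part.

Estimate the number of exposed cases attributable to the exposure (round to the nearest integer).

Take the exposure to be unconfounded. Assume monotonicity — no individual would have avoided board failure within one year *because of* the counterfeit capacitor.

about 408 cases

p₁ = P(outcome | exposed) = 515/4773 = 0.1079
p₀ = P(outcome | unexposed) = 63/2815 = 0.02238
PN = (p₁ − p₀)/p₁ = (0.1079 − 0.02238) / 0.1079 ≈ 0.79258.
Attributable cases ≈ PN × (exposed cases) = 0.79258 × 515 ≈ 408.18.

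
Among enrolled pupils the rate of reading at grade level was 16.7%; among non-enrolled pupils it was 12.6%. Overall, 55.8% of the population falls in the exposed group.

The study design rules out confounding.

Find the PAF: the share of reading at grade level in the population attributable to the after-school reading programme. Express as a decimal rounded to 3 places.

PAF ≈ 0.154

p₁ = 0.167, p₀ = 0.126.
Overall risk P(Y=1) = π·p₁ + (1−π)·p₀ = 0.558×0.167 + 0.442×0.126 = 0.14888.
Under exogeneity, PAF = [P(Y=1) − p₀] / P(Y=1).
PAF = (0.14888 − 0.126) / 0.14888 ≈ 0.1537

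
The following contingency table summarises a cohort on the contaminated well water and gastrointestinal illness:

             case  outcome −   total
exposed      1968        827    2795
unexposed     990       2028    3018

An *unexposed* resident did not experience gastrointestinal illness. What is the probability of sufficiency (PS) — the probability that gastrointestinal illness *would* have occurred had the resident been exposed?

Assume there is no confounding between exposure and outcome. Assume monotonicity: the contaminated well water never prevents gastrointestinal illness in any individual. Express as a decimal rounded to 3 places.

p₁ = P(outcome | exposed) = 1968/2795 = 0.70411
p₀ = P(outcome | unexposed) = 990/3018 = 0.32803
Under exogeneity and monotonicity, PS = (p₁ − p₀) / (1 − p₀).
PS = (0.70411 − 0.32803) / (1 − 0.32803) = 0.37608 / 0.67197 ≈ 0.5597

PS ≈ 0.560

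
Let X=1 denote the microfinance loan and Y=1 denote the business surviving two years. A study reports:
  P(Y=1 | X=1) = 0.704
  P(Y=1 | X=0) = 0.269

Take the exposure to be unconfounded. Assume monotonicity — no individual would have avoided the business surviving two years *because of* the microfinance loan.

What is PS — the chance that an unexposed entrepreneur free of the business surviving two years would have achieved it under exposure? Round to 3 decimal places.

PS ≈ 0.595

Let p₁ = 0.704, p₀ = 0.269.
Under exogeneity and monotonicity, PS = (p₁ − p₀) / (1 − p₀).
PS = (0.704 − 0.269) / (1 − 0.269) = 0.435 / 0.731 ≈ 0.5951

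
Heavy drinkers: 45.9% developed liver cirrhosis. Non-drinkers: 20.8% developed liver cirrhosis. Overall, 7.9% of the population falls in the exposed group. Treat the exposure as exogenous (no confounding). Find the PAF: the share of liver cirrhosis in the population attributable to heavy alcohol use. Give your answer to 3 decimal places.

PAF ≈ 0.087

p₁ = 0.459, p₀ = 0.208.
Overall risk P(Y=1) = π·p₁ + (1−π)·p₀ = 0.079×0.459 + 0.921×0.208 = 0.22783.
Under exogeneity, PAF = [P(Y=1) − p₀] / P(Y=1).
PAF = (0.22783 − 0.208) / 0.22783 ≈ 0.0870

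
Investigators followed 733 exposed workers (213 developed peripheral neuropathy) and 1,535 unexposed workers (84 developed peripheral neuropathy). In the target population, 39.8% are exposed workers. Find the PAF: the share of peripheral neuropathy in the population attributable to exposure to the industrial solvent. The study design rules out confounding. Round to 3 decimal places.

p₁ = P(outcome | exposed) = 213/733 = 0.29059
p₀ = P(outcome | unexposed) = 84/1535 = 0.054723
Overall risk P(Y=1) = π·p₁ + (1−π)·p₀ = 0.398×0.29059 + 0.602×0.054723 = 0.1486.
Under exogeneity, PAF = [P(Y=1) − p₀] / P(Y=1).
PAF = (0.1486 − 0.054723) / 0.1486 ≈ 0.6317

PAF ≈ 0.632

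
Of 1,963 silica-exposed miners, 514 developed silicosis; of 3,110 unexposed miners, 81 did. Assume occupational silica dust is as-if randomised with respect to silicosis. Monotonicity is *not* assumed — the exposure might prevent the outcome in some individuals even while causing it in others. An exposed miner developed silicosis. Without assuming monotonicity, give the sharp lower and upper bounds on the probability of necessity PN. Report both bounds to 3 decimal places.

0.901 ≤ PN ≤ 1.000

p₁ = P(outcome | exposed) = 514/1963 = 0.26184
p₀ = P(outcome | unexposed) = 81/3110 = 0.026045
Under exogeneity alone the bounds on PN are max{0,(p₁−p₀)/p₁} ≤ PN ≤ min{1,(1−p₀)/p₁}.
  lower = (p₁ − p₀)/p₁ = 0.2358 / 0.26184 ≈ 0.9005
  upper = min{1, (1 − p₀)/p₁} = 0.97395 / 0.26184 ≈ 3.7196 → capped at 1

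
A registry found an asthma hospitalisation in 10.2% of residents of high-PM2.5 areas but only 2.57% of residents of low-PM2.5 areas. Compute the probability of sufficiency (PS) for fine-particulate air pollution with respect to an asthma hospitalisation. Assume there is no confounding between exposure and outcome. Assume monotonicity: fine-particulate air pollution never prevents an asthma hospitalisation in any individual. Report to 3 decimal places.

p₁ = 0.102, p₀ = 0.0257.
Under exogeneity and monotonicity, PS = (p₁ − p₀) / (1 − p₀).
PS = (0.102 − 0.0257) / (1 − 0.0257) = 0.0763 / 0.9743 ≈ 0.0783

PS ≈ 0.078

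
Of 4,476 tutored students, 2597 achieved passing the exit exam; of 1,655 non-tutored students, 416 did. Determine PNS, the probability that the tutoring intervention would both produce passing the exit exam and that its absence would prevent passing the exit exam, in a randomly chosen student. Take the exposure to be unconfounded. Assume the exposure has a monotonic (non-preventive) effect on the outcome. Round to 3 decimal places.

PNS ≈ 0.329

p₁ = P(outcome | exposed) = 2597/4476 = 0.58021
p₀ = P(outcome | unexposed) = 416/1655 = 0.25136
Under exogeneity and monotonicity, PNS = p₁ − p₀.
PNS = 0.58021 − 0.25136 = 0.32885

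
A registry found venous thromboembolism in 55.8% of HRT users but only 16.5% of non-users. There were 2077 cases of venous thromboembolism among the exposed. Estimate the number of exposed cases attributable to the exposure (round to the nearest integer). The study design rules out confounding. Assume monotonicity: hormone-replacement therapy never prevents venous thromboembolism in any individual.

p₁ = 0.558, p₀ = 0.165.
PN = (p₁ − p₀)/p₁ = (0.558 − 0.165) / 0.558 ≈ 0.70430.
Attributable cases ≈ PN × (exposed cases) = 0.70430 × 2077 ≈ 1462.83.

about 1463 cases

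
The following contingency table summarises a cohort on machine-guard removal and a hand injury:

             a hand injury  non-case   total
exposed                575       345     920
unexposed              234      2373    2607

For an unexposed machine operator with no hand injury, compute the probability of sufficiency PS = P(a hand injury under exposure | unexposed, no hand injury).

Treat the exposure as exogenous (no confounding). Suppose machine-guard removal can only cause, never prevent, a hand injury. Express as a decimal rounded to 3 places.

p₁ = P(outcome | exposed) = 575/920 = 0.625
p₀ = P(outcome | unexposed) = 234/2607 = 0.089758
Under exogeneity and monotonicity, PS = (p₁ − p₀)/(1 − p₀).
PS = (0.625 − 0.089758) / 0.91024 ≈ 0.5880

PS ≈ 0.588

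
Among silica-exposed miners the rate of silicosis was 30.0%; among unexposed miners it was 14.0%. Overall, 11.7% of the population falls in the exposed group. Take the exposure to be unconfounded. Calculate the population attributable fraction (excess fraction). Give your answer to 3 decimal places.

p₁ = 0.3, p₀ = 0.14.
Overall risk P(Y=1) = π·p₁ + (1−π)·p₀ = 0.117×0.3 + 0.883×0.14 = 0.15872.
Under exogeneity, PAF = [P(Y=1) − p₀] / P(Y=1).
PAF = (0.15872 − 0.14) / 0.15872 ≈ 0.1179

PAF ≈ 0.118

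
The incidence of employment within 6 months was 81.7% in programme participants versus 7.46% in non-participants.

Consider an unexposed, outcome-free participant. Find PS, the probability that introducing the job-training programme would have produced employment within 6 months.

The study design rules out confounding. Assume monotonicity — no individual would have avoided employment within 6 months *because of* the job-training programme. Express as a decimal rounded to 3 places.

p₁ = 0.817, p₀ = 0.0746.
Under exogeneity and monotonicity, PS = (p₁ − p₀) / (1 − p₀).
PS = (0.817 − 0.0746) / (1 − 0.0746) = 0.7424 / 0.9254 ≈ 0.8022

PS ≈ 0.802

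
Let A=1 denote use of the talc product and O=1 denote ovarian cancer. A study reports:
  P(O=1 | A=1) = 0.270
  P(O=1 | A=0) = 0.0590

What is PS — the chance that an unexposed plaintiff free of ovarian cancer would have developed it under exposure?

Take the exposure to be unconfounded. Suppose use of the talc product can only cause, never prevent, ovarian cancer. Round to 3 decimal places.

Let p₁ = 0.27, p₀ = 0.059.
Under exogeneity and monotonicity, PS = (p₁ − p₀) / (1 − p₀).
PS = (0.27 − 0.059) / (1 − 0.059) = 0.211 / 0.941 ≈ 0.2242

PS ≈ 0.224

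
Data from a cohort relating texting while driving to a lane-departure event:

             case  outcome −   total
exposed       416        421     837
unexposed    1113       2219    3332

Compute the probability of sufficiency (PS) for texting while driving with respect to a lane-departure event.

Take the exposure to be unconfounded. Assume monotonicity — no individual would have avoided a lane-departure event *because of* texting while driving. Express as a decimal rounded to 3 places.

PS ≈ 0.245

p₁ = P(outcome | exposed) = 416/837 = 0.49701
p₀ = P(outcome | unexposed) = 1113/3332 = 0.33403
Under exogeneity and monotonicity, PS = (p₁ − p₀) / (1 − p₀).
PS = (0.49701 − 0.33403) / (1 − 0.33403) = 0.16298 / 0.66597 ≈ 0.2447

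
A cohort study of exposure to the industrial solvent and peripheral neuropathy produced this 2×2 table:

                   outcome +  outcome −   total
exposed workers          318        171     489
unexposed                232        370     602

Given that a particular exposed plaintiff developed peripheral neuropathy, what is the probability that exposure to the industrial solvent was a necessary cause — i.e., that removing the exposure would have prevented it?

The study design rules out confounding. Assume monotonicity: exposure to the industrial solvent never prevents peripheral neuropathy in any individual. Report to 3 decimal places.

PN ≈ 0.407

p₁ = P(outcome | exposed) = 318/489 = 0.65031
p₀ = P(outcome | unexposed) = 232/602 = 0.38538
Under exogeneity and monotonicity, PN = (p₁ − p₀) / p₁.
PN = (0.65031 − 0.38538) / 0.65031 = 0.26492 / 0.65031 ≈ 0.4074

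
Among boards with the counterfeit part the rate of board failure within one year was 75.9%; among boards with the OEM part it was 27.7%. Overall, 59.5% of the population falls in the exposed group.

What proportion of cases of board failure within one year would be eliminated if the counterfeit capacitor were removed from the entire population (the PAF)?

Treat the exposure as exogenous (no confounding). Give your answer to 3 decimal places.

p₁ = 0.759, p₀ = 0.277.
Overall risk P(Y=1) = π·p₁ + (1−π)·p₀ = 0.595×0.759 + 0.405×0.277 = 0.56379.
Under exogeneity, PAF = [P(Y=1) − p₀] / P(Y=1).
PAF = (0.56379 − 0.277) / 0.56379 ≈ 0.5087

PAF ≈ 0.509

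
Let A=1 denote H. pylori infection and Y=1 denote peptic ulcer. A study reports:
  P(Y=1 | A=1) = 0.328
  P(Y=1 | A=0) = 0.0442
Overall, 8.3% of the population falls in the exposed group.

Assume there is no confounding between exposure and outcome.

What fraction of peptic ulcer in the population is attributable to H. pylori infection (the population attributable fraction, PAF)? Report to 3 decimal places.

PAF ≈ 0.348

Let p₁ = 0.328, p₀ = 0.0442.
Overall risk P(Y=1) = π·p₁ + (1−π)·p₀ = 0.083×0.328 + 0.917×0.0442 = 0.067755.
Under exogeneity, PAF = [P(Y=1) − p₀] / P(Y=1).
PAF = (0.067755 − 0.0442) / 0.067755 ≈ 0.3477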